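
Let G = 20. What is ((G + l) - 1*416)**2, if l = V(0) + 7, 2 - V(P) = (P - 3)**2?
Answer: 156816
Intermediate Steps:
V(P) = 2 - (-3 + P)**2 (V(P) = 2 - (P - 3)**2 = 2 - (-3 + P)**2)
l = 0 (l = (2 - (-3 + 0)**2) + 7 = (2 - 1*(-3)**2) + 7 = (2 - 1*9) + 7 = (2 - 9) + 7 = -7 + 7 = 0)
((G + l) - 1*416)**2 = ((20 + 0) - 1*416)**2 = (20 - 416)**2 = (-396)**2 = 156816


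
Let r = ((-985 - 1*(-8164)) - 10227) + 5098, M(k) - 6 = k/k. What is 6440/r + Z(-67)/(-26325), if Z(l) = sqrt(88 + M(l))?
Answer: 644/205 - sqrt(95)/26325 ≈ 3.1411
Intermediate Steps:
M(k) = 7 (M(k) = 6 + k/k = 6 + 1 = 7)
Z(l) = sqrt(95) (Z(l) = sqrt(88 + 7) = sqrt(95))
r = 2050 (r = ((-985 + 8164) - 10227) + 5098 = (7179 - 10227) + 5098 = -3048 + 5098 = 2050)
6440/r + Z(-67)/(-26325) = 6440/2050 + sqrt(95)/(-26325) = 6440*(1/2050) + sqrt(95)*(-1/26325) = 644/205 - sqrt(95)/26325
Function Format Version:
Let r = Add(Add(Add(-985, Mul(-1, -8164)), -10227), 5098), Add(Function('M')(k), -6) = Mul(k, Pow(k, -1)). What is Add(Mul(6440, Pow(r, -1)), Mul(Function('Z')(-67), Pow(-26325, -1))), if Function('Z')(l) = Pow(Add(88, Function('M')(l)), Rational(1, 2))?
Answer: Add(Rational(644, 205), Mul(Rational(-1, 26325), Pow(95, Rational(1, 2)))) ≈ 3.1411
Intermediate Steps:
Function('M')(k) = 7 (Function('M')(k) = Add(6, Mul(k, Pow(k, -1))) = Add(6, 1) = 7)
Function('Z')(l) = Pow(95, Rational(1, 2)) (Function('Z')(l) = Pow(Add(88, 7), Rational(1, 2)) = Pow(95, Rational(1, 2)))
r = 2050 (r = Add(Add(Add(-985, 8164), -10227), 5098) = Add(Add(7179, -10227), 5098) = Add(-3048, 5098) = 2050)
Add(Mul(6440, Pow(r, -1)), Mul(Function('Z')(-67), Pow(-26325, -1))) = Add(Mul(6440, Pow(2050, -1)), Mul(Pow(95, Rational(1, 2)), Pow(-26325, -1))) = Add(Mul(6440, Rational(1, 2050)), Mul(Pow(95, Rational(1, 2)), Rational(-1, 26325))) = Add(Rational(644, 205), Mul(Rational(-1, 26325), Pow(95, Rational(1, 2))))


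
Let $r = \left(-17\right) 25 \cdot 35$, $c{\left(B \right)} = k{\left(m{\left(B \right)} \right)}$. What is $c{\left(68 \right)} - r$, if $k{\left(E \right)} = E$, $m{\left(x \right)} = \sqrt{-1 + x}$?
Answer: $14875 + \sqrt{67} \approx 14883.0$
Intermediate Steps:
$c{\left(B \right)} = \sqrt{-1 + B}$
$r = -14875$ ($r = \left(-425\right) 35 = -14875$)
$c{\left(68 \right)} - r = \sqrt{-1 + 68} - -14875 = \sqrt{67} + 14875 = 14875 + \sqrt{67}$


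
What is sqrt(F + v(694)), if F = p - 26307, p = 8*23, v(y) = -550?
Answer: I*sqrt(26673) ≈ 163.32*I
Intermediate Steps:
p = 184
F = -26123 (F = 184 - 26307 = -26123)
sqrt(F + v(694)) = sqrt(-26123 - 550) = sqrt(-26673) = I*sqrt(26673)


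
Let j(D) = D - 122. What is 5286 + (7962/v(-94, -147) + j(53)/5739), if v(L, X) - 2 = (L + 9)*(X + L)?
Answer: 69060573857/13063877 ≈ 5286.4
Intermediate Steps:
v(L, X) = 2 + (9 + L)*(L + X) (v(L, X) = 2 + (L + 9)*(X + L) = 2 + (9 + L)*(L + X))
j(D) = -122 + D
5286 + (7962/v(-94, -147) + j(53)/5739) = 5286 + (7962/(2 + (-94)² + 9*(-94) + 9*(-147) - 94*(-147)) + (-122 + 53)/5739) = 5286 + (7962/(2 + 8836 - 846 - 1323 + 13818) - 69*1/5739) = 5286 + (7962/20487 - 23/1913) = 5286 + (7962*(1/20487) - 23/1913) = 5286 + (2654/6829 - 23/1913) = 5286 + 4920035/13063877 = 69060573857/13063877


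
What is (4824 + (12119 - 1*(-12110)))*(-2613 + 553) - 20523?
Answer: -59869703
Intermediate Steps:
(4824 + (12119 - 1*(-12110)))*(-2613 + 553) - 20523 = (4824 + (12119 + 12110))*(-2060) - 20523 = (4824 + 24229)*(-2060) - 20523 = 29053*(-2060) - 20523 = -59849180 - 20523 = -59869703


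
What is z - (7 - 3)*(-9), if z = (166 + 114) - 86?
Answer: 230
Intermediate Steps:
z = 194 (z = 280 - 86 = 194)
z - (7 - 3)*(-9) = 194 - (7 - 3)*(-9) = 194 - 4*(-9) = 194 - 1*(-36) = 194 + 36 = 230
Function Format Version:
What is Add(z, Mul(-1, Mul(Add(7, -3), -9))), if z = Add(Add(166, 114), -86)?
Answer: 230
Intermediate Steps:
z = 194 (z = Add(280, -86) = 194)
Add(z, Mul(-1, Mul(Add(7, -3), -9))) = Add(194, Mul(-1, Mul(Add(7, -3), -9))) = Add(194, Mul(-1, Mul(4, -9))) = Add(194, Mul(-1, -36)) = Add(194, 36) = 230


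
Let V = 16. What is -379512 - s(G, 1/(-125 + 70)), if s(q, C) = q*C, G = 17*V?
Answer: -20872888/55 ≈ -3.7951e+5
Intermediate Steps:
G = 272 (G = 17*16 = 272)
s(q, C) = C*q
-379512 - s(G, 1/(-125 + 70)) = -379512 - 272/(-125 + 70) = -379512 - 272/(-55) = -379512 - (-1)*272/55 = -379512 - 1*(-272/55) = -379512 + 272/55 = -20872888/55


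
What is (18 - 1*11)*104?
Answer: 728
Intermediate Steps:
(18 - 1*11)*104 = (18 - 11)*104 = 7*104 = 728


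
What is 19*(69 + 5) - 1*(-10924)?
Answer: 12330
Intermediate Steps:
19*(69 + 5) - 1*(-10924) = 19*74 + 10924 = 1406 + 10924 = 12330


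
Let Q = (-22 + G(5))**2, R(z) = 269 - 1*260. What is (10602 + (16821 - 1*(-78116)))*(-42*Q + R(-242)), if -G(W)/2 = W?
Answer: -4538071461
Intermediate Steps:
R(z) = 9 (R(z) = 269 - 260 = 9)
G(W) = -2*W
Q = 1024 (Q = (-22 - 2*5)**2 = (-22 - 10)**2 = (-32)**2 = 1024)
(10602 + (16821 - 1*(-78116)))*(-42*Q + R(-242)) = (10602 + (16821 - 1*(-78116)))*(-42*1024 + 9) = (10602 + (16821 + 78116))*(-43008 + 9) = (10602 + 94937)*(-42999) = 105539*(-42999) = -4538071461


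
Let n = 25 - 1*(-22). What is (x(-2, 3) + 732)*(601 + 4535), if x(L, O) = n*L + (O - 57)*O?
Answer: 2444736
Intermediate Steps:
n = 47 (n = 25 + 22 = 47)
x(L, O) = 47*L + O*(-57 + O) (x(L, O) = 47*L + (O - 57)*O = 47*L + (-57 + O)*O = 47*L + O*(-57 + O))
(x(-2, 3) + 732)*(601 + 4535) = ((3² - 57*3 + 47*(-2)) + 732)*(601 + 4535) = ((9 - 171 - 94) + 732)*5136 = (-256 + 732)*5136 = 476*5136 = 2444736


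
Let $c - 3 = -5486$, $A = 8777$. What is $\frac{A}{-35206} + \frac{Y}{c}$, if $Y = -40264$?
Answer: $\frac{1369410093}{193034498} \approx 7.0941$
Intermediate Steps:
$c = -5483$ ($c = 3 - 5486 = -5483$)
$\frac{A}{-35206} + \frac{Y}{c} = \frac{8777}{-35206} - \frac{40264}{-5483} = 8777 \left(- \frac{1}{35206}\right) - - \frac{40264}{5483} = - \frac{8777}{35206} + \frac{40264}{5483} = \frac{1369410093}{193034498}$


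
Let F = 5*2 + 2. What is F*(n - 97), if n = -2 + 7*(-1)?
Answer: -1272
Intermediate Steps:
F = 12 (F = 10 + 2 = 12)
n = -9 (n = -2 - 7 = -9)
F*(n - 97) = 12*(-9 - 97) = 12*(-106) = -1272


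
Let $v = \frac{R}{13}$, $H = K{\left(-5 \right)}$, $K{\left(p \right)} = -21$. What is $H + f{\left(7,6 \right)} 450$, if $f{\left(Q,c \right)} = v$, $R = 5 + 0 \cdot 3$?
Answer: $\frac{1977}{13} \approx 152.08$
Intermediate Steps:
$R = 5$ ($R = 5 + 0 = 5$)
$H = -21$
$v = \frac{5}{13} \approx 0.38462$
$f{\left(Q,c \right)} = \frac{5}{13}$
$H + f{\left(7,6 \right)} 450 = -21 + \frac{5}{13} \cdot 450 = -21 + \frac{2250}{13} = \frac{1977}{13}$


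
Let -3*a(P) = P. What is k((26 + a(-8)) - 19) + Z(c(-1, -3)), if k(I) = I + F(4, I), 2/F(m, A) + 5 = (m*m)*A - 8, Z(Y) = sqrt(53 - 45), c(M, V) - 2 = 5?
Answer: 12343/1275 + 2*sqrt(2) ≈ 12.509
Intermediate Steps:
c(M, V) = 7 (c(M, V) = 2 + 5 = 7)
Z(Y) = 2*sqrt(2) (Z(Y) = sqrt(8) = 2*sqrt(2))
a(P) = -P/3
F(m, A) = 2/(-13 + A*m**2) (F(m, A) = 2/(-5 + ((m*m)*A - 8)) = 2/(-5 + (m**2*A - 8)) = 2/(-5 + (A*m**2 - 8)) = 2/(-5 + (-8 + A*m**2)) = 2/(-13 + A*m**2))
k(I) = I + 2/(-13 + 16*I) (k(I) = I + 2/(-13 + I*4**2) = I + 2/(-13 + I*16) = I + 2/(-13 + 16*I))
k((26 + a(-8)) - 19) + Z(c(-1, -3)) = (2 + ((26 - 1/3*(-8)) - 19)*(-13 + 16*((26 - 1/3*(-8)) - 19)))/(-13 + 16*((26 - 1/3*(-8)) - 19)) + 2*sqrt(2) = (2 + ((26 + 8/3) - 19)*(-13 + 16*((26 + 8/3) - 19)))/(-13 + 16*((26 + 8/3) - 19)) + 2*sqrt(2) = (2 + (86/3 - 19)*(-13 + 16*(86/3 - 19)))/(-13 + 16*(86/3 - 19)) + 2*sqrt(2) = (2 + 29*(-13 + 16*(29/3))/3)/(-13 + 16*(29/3)) + 2*sqrt(2) = (2 + 29*(-13 + 464/3)/3)/(-13 + 464/3) + 2*sqrt(2) = (2 + (29/3)*(425/3))/(425/3) + 2*sqrt(2) = 3*(2 + 12325/9)/425 + 2*sqrt(2) = (3/425)*(12343/9) + 2*sqrt(2) = 12343/1275 + 2*sqrt(2)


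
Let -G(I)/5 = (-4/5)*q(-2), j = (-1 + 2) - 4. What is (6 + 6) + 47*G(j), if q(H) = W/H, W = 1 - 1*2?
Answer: 106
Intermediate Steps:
j = -3 (j = 1 - 4 = -3)
W = -1 (W = 1 - 2 = -1)
q(H) = -1/H
G(I) = 2 (G(I) = -5*(-4/5)*(-1/(-2)) = -5*(-4*⅕)*(-1*(-½)) = -(-4)/2 = -5*(-⅖) = 2)
(6 + 6) + 47*G(j) = (6 + 6) + 47*2 = 12 + 94 = 106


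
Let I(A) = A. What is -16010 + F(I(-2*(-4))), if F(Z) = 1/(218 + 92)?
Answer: -4963099/310 ≈ -16010.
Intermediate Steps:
F(Z) = 1/310
-16010 + F(I(-2*(-4))) = -16010 + 1/310 = -4963099/310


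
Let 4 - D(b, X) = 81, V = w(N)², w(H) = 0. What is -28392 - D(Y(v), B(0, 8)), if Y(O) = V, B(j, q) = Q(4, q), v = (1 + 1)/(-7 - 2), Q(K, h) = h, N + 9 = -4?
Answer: -28315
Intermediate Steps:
N = -13 (N = -9 - 4 = -13)
v = -2/9 (v = 2/(-9) = 2*(-⅑) = -2/9 ≈ -0.22222)
B(j, q) = q
V = 0 (V = 0² = 0)
Y(O) = 0
D(b, X) = -77 (D(b, X) = 4 - 1*81 = 4 - 81 = -77)
-28392 - D(Y(v), B(0, 8)) = -28392 - 1*(-77) = -28392 + 77 = -28315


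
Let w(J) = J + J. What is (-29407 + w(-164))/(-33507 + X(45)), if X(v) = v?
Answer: 29735/33462 ≈ 0.88862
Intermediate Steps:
w(J) = 2*J
(-29407 + w(-164))/(-33507 + X(45)) = (-29407 + 2*(-164))/(-33507 + 45) = (-29407 - 328)/(-33462) = -29735*(-1/33462) = 29735/33462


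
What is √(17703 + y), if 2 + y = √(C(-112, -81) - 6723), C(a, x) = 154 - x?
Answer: √(17701 + 2*I*√1622) ≈ 133.05 + 0.3027*I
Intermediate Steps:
y = -2 + 2*I*√1622 (y = -2 + √((154 - 1*(-81)) - 6723) = -2 + √((154 + 81) - 6723) = -2 + √(235 - 6723) = -2 + √(-6488) = -2 + 2*I*√1622 ≈ -2.0 + 80.548*I)
√(17703 + y) = √(17703 + (-2 + 2*I*√1622)) = √(17701 + 2*I*√1622)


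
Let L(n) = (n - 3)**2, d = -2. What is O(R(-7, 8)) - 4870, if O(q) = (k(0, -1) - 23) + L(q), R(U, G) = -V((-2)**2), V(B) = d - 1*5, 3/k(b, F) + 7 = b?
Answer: -34142/7 ≈ -4877.4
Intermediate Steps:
k(b, F) = 3/(-7 + b)
L(n) = (-3 + n)**2
V(B) = -7 (V(B) = -2 - 1*5 = -2 - 5 = -7)
R(U, G) = 7 (R(U, G) = -1*(-7) = 7)
O(q) = -164/7 + (-3 + q)**2 (O(q) = (3/(-7 + 0) - 23) + (-3 + q)**2 = (3/(-7) - 23) + (-3 + q)**2 = (3*(-1/7) - 23) + (-3 + q)**2 = (-3/7 - 23) + (-3 + q)**2 = -164/7 + (-3 + q)**2)
O(R(-7, 8)) - 4870 = (-164/7 + (-3 + 7)**2) - 4870 = (-164/7 + 4**2) - 4870 = (-164/7 + 16) - 4870 = -52/7 - 4870 = -34142/7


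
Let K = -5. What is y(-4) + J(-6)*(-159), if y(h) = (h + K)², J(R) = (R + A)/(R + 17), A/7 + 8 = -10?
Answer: 1989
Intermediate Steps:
A = -126 (A = -56 + 7*(-10) = -56 - 70 = -126)
J(R) = (-126 + R)/(17 + R) (J(R) = (R - 126)/(R + 17) = (-126 + R)/(17 + R))
y(h) = (-5 + h)² (y(h) = (h - 5)² = (-5 + h)²)
y(-4) + J(-6)*(-159) = (-5 - 4)² + ((-126 - 6)/(17 - 6))*(-159) = (-9)² + (-132/11)*(-159) = 81 + ((1/11)*(-132))*(-159) = 81 - 12*(-159) = 81 + 1908 = 1989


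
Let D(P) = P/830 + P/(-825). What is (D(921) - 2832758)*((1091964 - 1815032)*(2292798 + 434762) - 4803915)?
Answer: 51007585457608122018193/9130 ≈ 5.5868e+18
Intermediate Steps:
D(P) = -P/136950 (D(P) = P*(1/830) + P*(-1/825) = P/830 - P/825 = -P/136950)
(D(921) - 2832758)*((1091964 - 1815032)*(2292798 + 434762) - 4803915) = (-1/136950*921 - 2832758)*((1091964 - 1815032)*(2292798 + 434762) - 4803915) = (-307/45650 - 2832758)*(-723068*2727560 - 4803915) = -129315403007*(-1972211354080 - 4803915)/45650 = -129315403007/45650*(-1972216157995) = 51007585457608122018193/9130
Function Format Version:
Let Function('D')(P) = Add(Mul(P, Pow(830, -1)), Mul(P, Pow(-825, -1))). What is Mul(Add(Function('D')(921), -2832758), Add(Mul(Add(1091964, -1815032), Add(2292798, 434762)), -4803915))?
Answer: Rational(51007585457608122018193, 9130) ≈ 5.5868e+18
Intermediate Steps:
Function('D')(P) = Mul(Rational(-1, 136950), P) (Function('D')(P) = Add(Mul(P, Rational(1, 830)), Mul(P, Rational(-1, 825))) = Add(Mul(Rational(1, 830), P), Mul(Rational(-1, 825), P)) = Mul(Rational(-1, 136950), P))
Mul(Add(Function('D')(921), -2832758), Add(Mul(Add(1091964, -1815032), Add(2292798, 434762)), -4803915)) = Mul(Add(Mul(Rational(-1, 136950), 921), -2832758), Add(Mul(Add(1091964, -1815032), Add(2292798, 434762)), -4803915)) = Mul(Add(Rational(-307, 45650), -2832758), Add(Mul(-723068, 2727560), -4803915)) = Mul(Rational(-129315403007, 45650), Add(-1972211354080, -4803915)) = Mul(Rational(-129315403007, 45650), -1972216157995) = Rational(51007585457608122018193, 9130)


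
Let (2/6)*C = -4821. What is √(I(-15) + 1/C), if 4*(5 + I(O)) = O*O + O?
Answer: √4415981362/9642 ≈ 6.8920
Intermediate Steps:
C = -14463 (C = 3*(-4821) = -14463)
I(O) = -5 + O/4 + O²/4 (I(O) = -5 + (O*O + O)/4 = -5 + (O² + O)/4 = -5 + (O + O²)/4 = -5 + (O/4 + O²/4) = -5 + O/4 + O²/4)
√(I(-15) + 1/C) = √((-5 + (¼)*(-15) + (¼)*(-15)²) + 1/(-14463)) = √((-5 - 15/4 + (¼)*225) - 1/14463) = √((-5 - 15/4 + 225/4) - 1/14463) = √(95/2 - 1/14463) = √(1373983/28926) = √4415981362/9642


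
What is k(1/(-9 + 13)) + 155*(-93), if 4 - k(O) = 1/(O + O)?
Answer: -14413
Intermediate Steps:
k(O) = 4 - 1/(2*O) (k(O) = 4 - 1/(O + O) = 4 - 1/(2*O))
k(1/(-9 + 13)) + 155*(-93) = (4 - 1/(2*(1/(-9 + 13)))) + 155*(-93) = (4 - 1/(2*(1/4))) - 14415 = (4 - 1/(2*¼)) - 14415 = (4 - ½*4) - 14415 = (4 - 2) - 14415 = 2 - 14415 = -14413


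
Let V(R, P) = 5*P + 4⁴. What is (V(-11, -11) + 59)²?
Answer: 67600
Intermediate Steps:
V(R, P) = 256 + 5*P (V(R, P) = 5*P + 256 = 256 + 5*P)
(V(-11, -11) + 59)² = ((256 + 5*(-11)) + 59)² = ((256 - 55) + 59)² = (201 + 59)² = 260² = 67600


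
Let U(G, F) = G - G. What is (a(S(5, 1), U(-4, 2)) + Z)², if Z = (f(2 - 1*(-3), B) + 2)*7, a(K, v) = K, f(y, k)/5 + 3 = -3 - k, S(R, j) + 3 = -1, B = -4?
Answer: 3600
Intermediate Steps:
S(R, j) = -4 (S(R, j) = -3 - 1 = -4)
U(G, F) = 0
f(y, k) = -30 - 5*k (f(y, k) = -15 + 5*(-3 - k) = -15 + (-15 - 5*k) = -30 - 5*k)
Z = -56 (Z = ((-30 - 5*(-4)) + 2)*7 = ((-30 + 20) + 2)*7 = (-10 + 2)*7 = -8*7 = -56)
(a(S(5, 1), U(-4, 2)) + Z)² = (-4 - 56)² = (-60)² = 3600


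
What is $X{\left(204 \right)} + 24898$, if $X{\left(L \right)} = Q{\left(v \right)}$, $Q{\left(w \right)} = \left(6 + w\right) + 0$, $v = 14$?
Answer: $24918$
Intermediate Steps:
$Q{\left(w \right)} = 6 + w$
$X{\left(L \right)} = 20$ ($X{\left(L \right)} = 6 + 14 = 20$)
$X{\left(204 \right)} + 24898 = 20 + 24898 = 24918$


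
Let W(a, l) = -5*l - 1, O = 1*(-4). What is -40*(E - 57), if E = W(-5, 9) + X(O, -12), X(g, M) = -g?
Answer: 3960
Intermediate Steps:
O = -4
W(a, l) = -1 - 5*l
E = -42 (E = (-1 - 5*9) - 1*(-4) = (-1 - 45) + 4 = -46 + 4 = -42)
-40*(E - 57) = -40*(-42 - 57) = -40*(-99) = 3960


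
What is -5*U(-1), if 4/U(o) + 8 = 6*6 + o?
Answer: -20/27 ≈ -0.74074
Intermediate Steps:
U(o) = 4/(28 + o) (U(o) = 4/(-8 + (6*6 + o)) = 4/(-8 + (36 + o)) = 4/(28 + o))
-5*U(-1) = -20/(28 - 1) = -20/27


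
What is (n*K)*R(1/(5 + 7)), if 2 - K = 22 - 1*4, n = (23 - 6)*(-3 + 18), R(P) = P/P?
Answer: -4080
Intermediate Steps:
R(P) = 1
n = 255 (n = 17*15 = 255)
K = -16 (K = 2 - (22 - 1*4) = 2 - (22 - 4) = 2 - 1*18 = 2 - 18 = -16)
(n*K)*R(1/(5 + 7)) = (255*(-16))*1 = -4080*1 = -4080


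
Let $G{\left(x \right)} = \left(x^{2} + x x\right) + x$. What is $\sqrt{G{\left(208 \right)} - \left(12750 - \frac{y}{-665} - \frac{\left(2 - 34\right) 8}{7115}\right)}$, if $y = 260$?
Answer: $\frac{\sqrt{66252173830995390}}{946295} \approx 272.0$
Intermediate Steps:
$G{\left(x \right)} = x + 2 x^{2}$ ($G{\left(x \right)} = \left(x^{2} + x^{2}\right) + x = 2 x^{2} + x = x + 2 x^{2}$)
$\sqrt{G{\left(208 \right)} - \left(12750 - \frac{y}{-665} - \frac{\left(2 - 34\right) 8}{7115}\right)} = \sqrt{208 \left(1 + 2 \cdot 208\right) - \left(\frac{1695802}{133} - \frac{\left(2 - 34\right) 8}{7115}\right)} = \sqrt{208 \left(1 + 416\right) - \left(\frac{1695802}{133} - \left(-32\right) 8 \cdot \frac{1}{7115}\right)} = \sqrt{208 \cdot 417 - \frac{12065665278}{946295}} = \sqrt{86736 - \frac{12065665278}{946295}} = \sqrt{\frac{70012177842}{946295}} = \frac{\sqrt{66252173830995390}}{946295}$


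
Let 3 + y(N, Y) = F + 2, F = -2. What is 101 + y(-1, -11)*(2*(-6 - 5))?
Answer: 167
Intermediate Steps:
y(N, Y) = -3 (y(N, Y) = -3 + (-2 + 2) = -3 + 0 = -3)
101 + y(-1, -11)*(2*(-6 - 5)) = 101 - 6*(-6 - 5) = 101 - 6*(-11) = 101 - 3*(-22) = 101 + 66 = 167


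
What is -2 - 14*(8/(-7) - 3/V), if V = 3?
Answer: 28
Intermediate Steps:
-2 - 14*(8/(-7) - 3/V) = -2 - 14*(8/(-7) - 3/3) = -2 - 14*(8*(-⅐) - 3*⅓) = -2 - 14*(-8/7 - 1) = -2 - 14*(-15/7) = -2 + 30 = 28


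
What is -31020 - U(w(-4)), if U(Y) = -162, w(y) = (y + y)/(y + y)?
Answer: -30858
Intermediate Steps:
w(y) = 1 (w(y) = (2*y)/((2*y)) = (2*y)*(1/(2*y)) = 1)
-31020 - U(w(-4)) = -31020 - 1*(-162) = -31020 + 162 = -30858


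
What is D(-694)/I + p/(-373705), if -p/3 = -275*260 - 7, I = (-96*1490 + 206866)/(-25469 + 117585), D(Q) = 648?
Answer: 11146597960047/11926047665 ≈ 934.64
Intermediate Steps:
I = 31913/46058 (I = (-143040 + 206866)/92116 = 63826*(1/92116) = 31913/46058 ≈ 0.69289)
p = 214521 (p = -3*(-275*260 - 7) = -3*(-71500 - 7) = -3*(-71507) = 214521)
D(-694)/I + p/(-373705) = 648/(31913/46058) + 214521/(-373705) = 648*(46058/31913) + 214521*(-1/373705) = 29845584/31913 - 214521/373705 = 11146597960047/11926047665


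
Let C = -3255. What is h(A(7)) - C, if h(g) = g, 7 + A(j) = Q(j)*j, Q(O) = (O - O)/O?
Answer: 3248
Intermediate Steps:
Q(O) = 0 (Q(O) = 0/O = 0)
A(j) = -7 (A(j) = -7 + 0*j = -7 + 0 = -7)
h(A(7)) - C = -7 - 1*(-3255) = -7 + 3255 = 3248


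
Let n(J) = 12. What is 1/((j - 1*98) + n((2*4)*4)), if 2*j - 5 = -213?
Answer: -1/190 ≈ -0.0052632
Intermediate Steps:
j = -104 (j = 5/2 + (1/2)*(-213) = 5/2 - 213/2 = -104)
1/((j - 1*98) + n((2*4)*4)) = 1/((-104 - 1*98) + 12) = 1/((-104 - 98) + 12) = 1/(-202 + 12) = 1/(-190) = -1/190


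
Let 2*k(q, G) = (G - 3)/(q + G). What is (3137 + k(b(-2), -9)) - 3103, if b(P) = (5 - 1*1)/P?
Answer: 380/11 ≈ 34.545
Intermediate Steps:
b(P) = 4/P (b(P) = (5 - 1)/P = 4/P)
k(q, G) = (-3 + G)/(2*(G + q)) (k(q, G) = ((G - 3)/(q + G))/2 = ((-3 + G)/(G + q))/2 = (-3 + G)/(2*(G + q)))
(3137 + k(b(-2), -9)) - 3103 = (3137 + (-3 - 9)/(2*(-9 + 4/(-2)))) - 3103 = (3137 + (½)*(-12)/(-9 + 4*(-½))) - 3103 = (3137 + (½)*(-12)/(-9 - 2)) - 3103 = (3137 + (½)*(-12)/(-11)) - 3103 = (3137 + (½)*(-1/11)*(-12)) - 3103 = (3137 + 6/11) - 3103 = 34513/11 - 3103 = 380/11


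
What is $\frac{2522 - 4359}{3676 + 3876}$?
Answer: $- \frac{1837}{7552} \approx -0.24325$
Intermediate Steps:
$\frac{2522 - 4359}{3676 + 3876} = - \frac{1837}{7552}$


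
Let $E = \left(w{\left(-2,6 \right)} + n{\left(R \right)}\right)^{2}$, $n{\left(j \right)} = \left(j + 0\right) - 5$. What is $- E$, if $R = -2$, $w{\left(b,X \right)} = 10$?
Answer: $-9$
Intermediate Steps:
$n{\left(j \right)} = -5 + j$ ($n{\left(j \right)} = j - 5 = -5 + j$)
$E = 9$ ($E = \left(10 - 7\right)^{2} = 3^{2} = 9$)
$- E = \left(-1\right) 9 = -9$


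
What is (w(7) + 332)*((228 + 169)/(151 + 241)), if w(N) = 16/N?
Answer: 232245/686 ≈ 338.55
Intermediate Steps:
(w(7) + 332)*((228 + 169)/(151 + 241)) = (16/7 + 332)*((228 + 169)/(151 + 241)) = (16*(1/7) + 332)*(397/392) = (16/7 + 332)*(397*(1/392)) = (2340/7)*(397/392) = 232245/686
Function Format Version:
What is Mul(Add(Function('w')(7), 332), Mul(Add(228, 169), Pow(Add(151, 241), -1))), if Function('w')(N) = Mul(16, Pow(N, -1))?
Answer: Rational(232245, 686) ≈ 338.55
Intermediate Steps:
Mul(Add(Function('w')(7), 332), Mul(Add(228, 169), Pow(Add(151, 241), -1))) = Mul(Add(Mul(16, Pow(7, -1)), 332), Mul(Add(228, 169), Pow(Add(151, 241), -1))) = Mul(Add(Mul(16, Rational(1, 7)), 332), Mul(397, Pow(392, -1))) = Mul(Add(Rational(16, 7), 332), Mul(397, Rational(1, 392))) = Mul(Rational(2340, 7), Rational(397, 392)) = Rational(232245, 686)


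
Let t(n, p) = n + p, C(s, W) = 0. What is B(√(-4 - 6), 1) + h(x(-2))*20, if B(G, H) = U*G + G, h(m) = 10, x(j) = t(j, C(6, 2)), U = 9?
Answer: 200 + 10*I*√10 ≈ 200.0 + 31.623*I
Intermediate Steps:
x(j) = j (x(j) = j + 0 = j)
B(G, H) = 10*G (B(G, H) = 9*G + G = 10*G)
B(√(-4 - 6), 1) + h(x(-2))*20 = 10*√(-4 - 6) + 10*20 = 10*√(-10) + 200 = 10*(I*√10) + 200 = 10*I*√10 + 200 = 200 + 10*I*√10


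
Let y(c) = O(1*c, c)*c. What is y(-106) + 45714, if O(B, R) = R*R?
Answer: -1145302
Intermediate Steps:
O(B, R) = R**2
y(c) = c**3 (y(c) = c**2*c = c**3)
y(-106) + 45714 = (-106)**3 + 45714 = -1191016 + 45714 = -1145302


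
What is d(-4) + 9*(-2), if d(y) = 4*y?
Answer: -34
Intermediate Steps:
d(-4) + 9*(-2) = 4*(-4) + 9*(-2) = -16 - 18 = -34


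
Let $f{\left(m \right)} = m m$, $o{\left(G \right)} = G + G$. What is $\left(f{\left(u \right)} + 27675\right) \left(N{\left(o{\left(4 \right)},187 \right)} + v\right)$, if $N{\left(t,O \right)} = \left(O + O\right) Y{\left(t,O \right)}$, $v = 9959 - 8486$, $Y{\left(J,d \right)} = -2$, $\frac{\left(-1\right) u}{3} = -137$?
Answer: $142532100$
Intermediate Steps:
$u = 411$ ($u = \left(-3\right) \left(-137\right) = 411$)
$o{\left(G \right)} = 2 G$
$v = 1473$ ($v = 9959 - 8486 = 1473$)
$N{\left(t,O \right)} = - 4 O$ ($N{\left(t,O \right)} = \left(O + O\right) \left(-2\right) = 2 O \left(-2\right) = - 4 O$)
$f{\left(m \right)} = m^{2}$
$\left(f{\left(u \right)} + 27675\right) \left(N{\left(o{\left(4 \right)},187 \right)} + v\right) = \left(411^{2} + 27675\right) \left(\left(-4\right) 187 + 1473\right) = \left(168921 + 27675\right) \left(-748 + 1473\right) = 196596 \cdot 725 = 142532100$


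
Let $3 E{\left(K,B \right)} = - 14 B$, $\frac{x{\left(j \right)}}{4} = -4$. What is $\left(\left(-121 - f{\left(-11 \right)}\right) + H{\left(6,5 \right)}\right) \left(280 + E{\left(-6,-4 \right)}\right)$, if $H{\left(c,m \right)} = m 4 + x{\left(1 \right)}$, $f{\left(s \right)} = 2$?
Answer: $- \frac{106624}{3} \approx -35541.0$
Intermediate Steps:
$x{\left(j \right)} = -16$ ($x{\left(j \right)} = 4 \left(-4\right) = -16$)
$E{\left(K,B \right)} = - \frac{14 B}{3}$ ($E{\left(K,B \right)} = \frac{\left(-14\right) B}{3} = - \frac{14 B}{3}$)
$H{\left(c,m \right)} = -16 + 4 m$ ($H{\left(c,m \right)} = m 4 - 16 = 4 m - 16 = -16 + 4 m$)
$\left(\left(-121 - f{\left(-11 \right)}\right) + H{\left(6,5 \right)}\right) \left(280 + E{\left(-6,-4 \right)}\right) = \left(\left(-121 - 2\right) + \left(-16 + 4 \cdot 5\right)\right) \left(280 - - \frac{56}{3}\right) = \left(\left(-121 - 2\right) + \left(-16 + 20\right)\right) \left(280 + \frac{56}{3}\right) = \left(-123 + 4\right) \frac{896}{3} = \left(-119\right) \frac{896}{3} = - \frac{106624}{3}$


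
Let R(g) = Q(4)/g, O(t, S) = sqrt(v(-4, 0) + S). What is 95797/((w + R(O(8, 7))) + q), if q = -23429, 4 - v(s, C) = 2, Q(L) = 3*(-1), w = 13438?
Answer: -95797/9992 ≈ -9.5874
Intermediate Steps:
Q(L) = -3
v(s, C) = 2 (v(s, C) = 4 - 1*2 = 4 - 2 = 2)
O(t, S) = sqrt(2 + S)
R(g) = -3/g
95797/((w + R(O(8, 7))) + q) = 95797/((13438 - 3/sqrt(2 + 7)) - 23429) = 95797/((13438 - 3/(sqrt(9))) - 23429) = 95797/((13438 - 3/3) - 23429) = 95797/((13438 - 3*1/3) - 23429) = 95797/((13438 - 1) - 23429) = 95797/(13437 - 23429) = 95797/(-9992) = 95797*(-1/9992) = -95797/9992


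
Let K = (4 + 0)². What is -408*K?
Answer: -6528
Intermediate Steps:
K = 16 (K = 4² = 16)
-408*K = -408*16 = -6528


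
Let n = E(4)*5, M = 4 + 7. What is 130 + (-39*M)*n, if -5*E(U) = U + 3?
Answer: 3133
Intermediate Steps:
M = 11
E(U) = -3/5 - U/5 (E(U) = -(U + 3)/5 = -(3 + U)/5 = -3/5 - U/5)
n = -7 (n = (-3/5 - 1/5*4)*5 = (-3/5 - 4/5)*5 = -7/5*5 = -7)
130 + (-39*M)*n = 130 - 39*11*(-7) = 130 - 429*(-7) = 130 + 3003 = 3133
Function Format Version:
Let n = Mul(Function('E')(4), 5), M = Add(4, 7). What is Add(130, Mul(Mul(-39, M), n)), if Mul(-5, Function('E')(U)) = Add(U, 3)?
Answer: 3133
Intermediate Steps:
M = 11
Function('E')(U) = Add(Rational(-3, 5), Mul(Rational(-1, 5), U)) (Function('E')(U) = Mul(Rational(-1, 5), Add(U, 3)) = Mul(Rational(-1, 5), Add(3, U)) = Add(Rational(-3, 5), Mul(Rational(-1, 5), U)))
n = -7 (n = Mul(Add(Rational(-3, 5), Mul(Rational(-1, 5), 4)), 5) = Mul(Add(Rational(-3, 5), Rational(-4, 5)), 5) = Mul(Rational(-7, 5), 5) = -7)
Add(130, Mul(Mul(-39, M), n)) = Add(130, Mul(Mul(-39, 11), -7)) = Add(130, Mul(-429, -7)) = Add(130, 3003) = 3133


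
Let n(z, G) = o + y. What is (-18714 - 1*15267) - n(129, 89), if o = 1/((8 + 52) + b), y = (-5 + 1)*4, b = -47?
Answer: -441546/13 ≈ -33965.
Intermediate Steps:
y = -16 (y = -4*4 = -16)
o = 1/13 (o = 1/((8 + 52) - 47) = 1/(60 - 47) = 1/13 ≈ 0.076923)
n(z, G) = -207/13 (n(z, G) = 1/13 - 16 = -207/13)
(-18714 - 1*15267) - n(129, 89) = (-18714 - 1*15267) - 1*(-207/13) = (-18714 - 15267) + 207/13 = -33981 + 207/13 = -441546/13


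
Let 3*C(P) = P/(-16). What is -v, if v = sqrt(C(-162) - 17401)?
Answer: -I*sqrt(278362)/4 ≈ -131.9*I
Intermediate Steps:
C(P) = -P/48 (C(P) = (P/(-16))/3 = (P*(-1/16))/3 = (-P/16)/3 = -P/48)
v = I*sqrt(278362)/4 (v = sqrt(-1/48*(-162) - 17401) = sqrt(27/8 - 17401) = sqrt(-139181/8) = I*sqrt(278362)/4 ≈ 131.9*I)
-v = -I*sqrt(278362)/4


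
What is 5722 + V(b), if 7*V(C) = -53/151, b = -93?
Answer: 6048101/1057 ≈ 5722.0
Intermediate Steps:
V(C) = -53/1057 (V(C) = (-53/151)/7 = (-53*1/151)/7 = (1/7)*(-53/151) = -53/1057)
5722 + V(b) = 5722 - 53/1057 = 6048101/1057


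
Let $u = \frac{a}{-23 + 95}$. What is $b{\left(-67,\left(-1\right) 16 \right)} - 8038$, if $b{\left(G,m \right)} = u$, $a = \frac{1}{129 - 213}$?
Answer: $- \frac{48613825}{6048} \approx -8038.0$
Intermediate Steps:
$a = - \frac{1}{84}$ ($a = \frac{1}{-84} = - \frac{1}{84} \approx -0.011905$)
$u = - \frac{1}{6048}$ ($u = - \frac{1}{84 \left(-23 + 95\right)} = - \frac{1}{84 \cdot 72} = \left(- \frac{1}{84}\right) \frac{1}{72} = - \frac{1}{6048} \approx -0.00016534$)
$b{\left(G,m \right)} = - \frac{1}{6048}$
$b{\left(-67,\left(-1\right) 16 \right)} - 8038 = - \frac{1}{6048} - 8038 = - \frac{48613825}{6048}$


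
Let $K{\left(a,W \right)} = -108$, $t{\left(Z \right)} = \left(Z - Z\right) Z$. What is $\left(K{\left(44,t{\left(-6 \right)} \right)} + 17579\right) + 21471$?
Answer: $38942$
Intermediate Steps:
$t{\left(Z \right)} = 0$ ($t{\left(Z \right)} = 0 Z = 0$)
$\left(K{\left(44,t{\left(-6 \right)} \right)} + 17579\right) + 21471 = \left(-108 + 17579\right) + 21471 = 17471 + 21471 = 38942$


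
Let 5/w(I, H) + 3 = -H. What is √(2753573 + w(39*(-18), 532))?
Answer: √31525657170/107 ≈ 1659.4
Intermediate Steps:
w(I, H) = 5/(-3 - H)
√(2753573 + w(39*(-18), 532)) = √(2753573 - 5/(3 + 532)) = √(2753573 - 5/535) = √(2753573 - 5*1/535) = √(2753573 - 1/107) = √(294632310/107) = √31525657170/107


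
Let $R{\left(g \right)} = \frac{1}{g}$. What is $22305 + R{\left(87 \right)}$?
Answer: $\frac{1940536}{87} \approx 22305.0$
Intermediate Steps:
$22305 + R{\left(87 \right)} = 22305 + \frac{1}{87} = \frac{1940536}{87}$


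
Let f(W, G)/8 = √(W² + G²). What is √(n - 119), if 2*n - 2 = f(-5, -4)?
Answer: √(-118 + 4*√41) ≈ 9.6118*I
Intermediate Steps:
f(W, G) = 8*√(G² + W²) (f(W, G) = 8*√(W² + G²) = 8*√(G² + W²))
n = 1 + 4*√41 (n = 1 + (8*√((-4)² + (-5)²))/2 = 1 + (8*√(16 + 25))/2 = 1 + (8*√41)/2 = 1 + 4*√41 ≈ 26.612)
√(n - 119) = √((1 + 4*√41) - 119) = √(-118 + 4*√41)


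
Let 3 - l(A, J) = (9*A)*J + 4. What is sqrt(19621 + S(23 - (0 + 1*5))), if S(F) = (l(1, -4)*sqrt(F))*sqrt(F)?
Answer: sqrt(20251) ≈ 142.31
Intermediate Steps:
l(A, J) = -1 - 9*A*J (l(A, J) = 3 - ((9*A)*J + 4) = 3 - (9*A*J + 4) = 3 - (4 + 9*A*J) = 3 + (-4 - 9*A*J) = -1 - 9*A*J)
S(F) = 35*F (S(F) = ((-1 - 9*1*(-4))*sqrt(F))*sqrt(F) = ((-1 + 36)*sqrt(F))*sqrt(F) = (35*sqrt(F))*sqrt(F) = 35*F)
sqrt(19621 + S(23 - (0 + 1*5))) = sqrt(19621 + 35*(23 - (0 + 1*5))) = sqrt(19621 + 35*(23 - (0 + 5))) = sqrt(19621 + 35*(23 - 1*5)) = sqrt(19621 + 35*(23 - 5)) = sqrt(19621 + 35*18) = sqrt(19621 + 630) = sqrt(20251)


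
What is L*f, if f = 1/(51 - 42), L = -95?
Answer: -95/9 ≈ -10.556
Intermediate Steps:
f = ⅑ (f = 1/9 = ⅑ ≈ 0.11111)
L*f = -95*⅑ = -95/9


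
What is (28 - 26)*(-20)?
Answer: -40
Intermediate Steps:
(28 - 26)*(-20) = 2*(-20) = -40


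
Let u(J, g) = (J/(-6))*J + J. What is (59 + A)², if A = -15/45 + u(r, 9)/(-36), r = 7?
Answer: 160757041/46656 ≈ 3445.6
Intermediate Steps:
u(J, g) = J - J²/6 (u(J, g) = (J*(-⅙))*J + J = (-J/6)*J + J = -J²/6 + J = J - J²/6)
A = -65/216 (A = -15/45 + ((⅙)*7*(6 - 1*7))/(-36) = -15*1/45 + ((⅙)*7*(6 - 7))*(-1/36) = -⅓ + ((⅙)*7*(-1))*(-1/36) = -⅓ - 7/6*(-1/36) = -⅓ + 7/216 = -65/216 ≈ -0.30093)
(59 + A)² = (59 - 65/216)² = (12679/216)² = 160757041/46656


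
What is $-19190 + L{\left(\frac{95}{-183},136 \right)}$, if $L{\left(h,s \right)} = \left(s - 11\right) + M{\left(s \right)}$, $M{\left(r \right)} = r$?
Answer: $-18929$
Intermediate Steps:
$L{\left(h,s \right)} = -11 + 2 s$ ($L{\left(h,s \right)} = \left(s - 11\right) + s = \left(-11 + s\right) + s = -11 + 2 s$)
$-19190 + L{\left(\frac{95}{-183},136 \right)} = -19190 + \left(-11 + 2 \cdot 136\right) = -19190 + \left(-11 + 272\right) = -19190 + 261 = -18929$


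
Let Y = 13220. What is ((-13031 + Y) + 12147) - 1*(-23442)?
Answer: 35778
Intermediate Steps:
((-13031 + Y) + 12147) - 1*(-23442) = ((-13031 + 13220) + 12147) - 1*(-23442) = (189 + 12147) + 23442 = 12336 + 23442 = 35778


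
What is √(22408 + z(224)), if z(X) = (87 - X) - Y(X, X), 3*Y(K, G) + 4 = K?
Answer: √199779/3 ≈ 148.99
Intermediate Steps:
Y(K, G) = -4/3 + K/3
z(X) = 265/3 - 4*X/3 (z(X) = (87 - X) - (-4/3 + X/3) = (87 - X) + (4/3 - X/3) = 265/3 - 4*X/3)
√(22408 + z(224)) = √(22408 + (265/3 - 4/3*224)) = √(22408 + (265/3 - 896/3)) = √(22408 - 631/3) = √(66593/3) = √199779/3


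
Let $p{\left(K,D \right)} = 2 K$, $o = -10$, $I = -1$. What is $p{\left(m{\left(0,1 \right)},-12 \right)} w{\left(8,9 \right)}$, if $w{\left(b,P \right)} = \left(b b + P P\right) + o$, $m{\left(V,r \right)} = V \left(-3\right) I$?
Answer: $0$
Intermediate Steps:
$m{\left(V,r \right)} = 3 V$ ($m{\left(V,r \right)} = V \left(-3\right) \left(-1\right) = - 3 V \left(-1\right) = 3 V$)
$w{\left(b,P \right)} = -10 + P^{2} + b^{2}$ ($w{\left(b,P \right)} = \left(b b + P P\right) - 10 = \left(b^{2} + P^{2}\right) - 10 = \left(P^{2} + b^{2}\right) - 10 = -10 + P^{2} + b^{2}$)
$p{\left(m{\left(0,1 \right)},-12 \right)} w{\left(8,9 \right)} = 2 \cdot 3 \cdot 0 \left(-10 + 9^{2} + 8^{2}\right) = 2 \cdot 0 \left(-10 + 81 + 64\right) = 0 \cdot 135 = 0$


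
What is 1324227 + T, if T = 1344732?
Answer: 2668959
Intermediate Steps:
1324227 + T = 1324227 + 1344732 = 2668959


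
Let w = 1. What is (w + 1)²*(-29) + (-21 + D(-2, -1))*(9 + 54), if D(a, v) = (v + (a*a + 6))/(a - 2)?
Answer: -6323/4 ≈ -1580.8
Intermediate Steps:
D(a, v) = (6 + v + a²)/(-2 + a) (D(a, v) = (v + (a² + 6))/(-2 + a) = (v + (6 + a²))/(-2 + a) = (6 + v + a²)/(-2 + a))
(w + 1)²*(-29) + (-21 + D(-2, -1))*(9 + 54) = (1 + 1)²*(-29) + (-21 + (6 - 1 + (-2)²)/(-2 - 2))*(9 + 54) = 2²*(-29) + (-21 + (6 - 1 + 4)/(-4))*63 = 4*(-29) + (-21 - ¼*9)*63 = -116 + (-21 - 9/4)*63 = -116 - 93/4*63 = -116 - 5859/4 = -6323/4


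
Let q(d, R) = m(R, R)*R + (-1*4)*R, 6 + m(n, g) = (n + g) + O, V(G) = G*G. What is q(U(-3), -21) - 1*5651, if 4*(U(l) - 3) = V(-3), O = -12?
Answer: -4307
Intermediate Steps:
V(G) = G**2
m(n, g) = -18 + g + n (m(n, g) = -6 + ((n + g) - 12) = -6 + ((g + n) - 12) = -6 + (-12 + g + n) = -18 + g + n)
U(l) = 21/4 (U(l) = 3 + (1/4)*(-3)**2 = 3 + (1/4)*9 = 3 + 9/4 = 21/4)
q(d, R) = -4*R + R*(-18 + 2*R) (q(d, R) = (-18 + R + R)*R + (-1*4)*R = (-18 + 2*R)*R - 4*R = R*(-18 + 2*R) - 4*R = -4*R + R*(-18 + 2*R))
q(U(-3), -21) - 1*5651 = 2*(-21)*(-11 - 21) - 1*5651 = 2*(-21)*(-32) - 5651 = 1344 - 5651 = -4307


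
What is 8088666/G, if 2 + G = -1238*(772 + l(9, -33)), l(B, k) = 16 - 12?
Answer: -1348111/160115 ≈ -8.4196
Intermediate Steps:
l(B, k) = 4
G = -960690 (G = -2 - 1238*(772 + 4) = -2 - 1238*776 = -2 - 960688 = -960690)
8088666/G = 8088666/(-960690) = 8088666*(-1/960690) = -1348111/160115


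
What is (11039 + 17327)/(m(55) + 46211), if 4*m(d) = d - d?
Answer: 28366/46211 ≈ 0.61384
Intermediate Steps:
m(d) = 0 (m(d) = (d - d)/4 = (¼)*0 = 0)
(11039 + 17327)/(m(55) + 46211) = (11039 + 17327)/(0 + 46211) = 28366/46211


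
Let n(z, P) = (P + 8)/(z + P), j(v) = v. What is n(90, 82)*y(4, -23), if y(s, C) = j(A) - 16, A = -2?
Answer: -405/43 ≈ -9.4186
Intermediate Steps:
n(z, P) = (8 + P)/(P + z)
y(s, C) = -18 (y(s, C) = -2 - 16 = -18)
n(90, 82)*y(4, -23) = ((8 + 82)/(82 + 90))*(-18) = (90/172)*(-18) = ((1/172)*90)*(-18) = (45/86)*(-18) = -405/43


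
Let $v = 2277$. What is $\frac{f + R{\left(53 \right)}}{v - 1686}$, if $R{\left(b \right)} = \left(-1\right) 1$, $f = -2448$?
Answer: $- \frac{2449}{591} \approx -4.1438$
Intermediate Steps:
$R{\left(b \right)} = -1$
$\frac{f + R{\left(53 \right)}}{v - 1686} = \frac{-2448 - 1}{2277 - 1686} = - \frac{2449}{591}$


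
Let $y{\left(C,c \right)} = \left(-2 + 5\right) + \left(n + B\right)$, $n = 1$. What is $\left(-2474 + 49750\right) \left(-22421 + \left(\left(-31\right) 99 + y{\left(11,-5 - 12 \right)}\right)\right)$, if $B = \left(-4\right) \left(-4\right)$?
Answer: $-1204119720$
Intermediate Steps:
$B = 16$
$y{\left(C,c \right)} = 20$ ($y{\left(C,c \right)} = \left(-2 + 5\right) + \left(1 + 16\right) = 3 + 17 = 20$)
$\left(-2474 + 49750\right) \left(-22421 + \left(\left(-31\right) 99 + y{\left(11,-5 - 12 \right)}\right)\right) = \left(-2474 + 49750\right) \left(-22421 + \left(\left(-31\right) 99 + 20\right)\right) = 47276 \left(-22421 + \left(-3069 + 20\right)\right) = 47276 \left(-22421 - 3049\right) = 47276 \left(-25470\right) = -1204119720$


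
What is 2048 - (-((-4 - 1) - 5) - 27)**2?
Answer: 1759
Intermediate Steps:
2048 - (-((-4 - 1) - 5) - 27)**2 = 2048 - (-(-5 - 5) - 27)**2 = 2048 - (-1*(-10) - 27)**2 = 2048 - (10 - 27)**2 = 2048 - 1*(-17)**2 = 2048 - 1*289 = 2048 - 289 = 1759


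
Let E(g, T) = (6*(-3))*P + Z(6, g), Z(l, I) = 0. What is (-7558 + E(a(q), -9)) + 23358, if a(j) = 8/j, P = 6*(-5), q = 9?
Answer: 16340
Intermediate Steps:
P = -30
E(g, T) = 540 (E(g, T) = (6*(-3))*(-30) + 0 = -18*(-30) + 0 = 540 + 0 = 540)
(-7558 + E(a(q), -9)) + 23358 = (-7558 + 540) + 23358 = -7018 + 23358 = 16340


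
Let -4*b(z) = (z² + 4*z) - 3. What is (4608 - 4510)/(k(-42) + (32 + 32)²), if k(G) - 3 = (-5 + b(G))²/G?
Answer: 65856/152759 ≈ 0.43111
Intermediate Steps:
b(z) = ¾ - z - z²/4 (b(z) = -((z² + 4*z) - 3)/4 = -(-3 + z² + 4*z)/4 = ¾ - z - z²/4)
k(G) = 3 + (-17/4 - G - G²/4)²/G (k(G) = 3 + (-5 + (¾ - G - G²/4))²/G = 3 + (-17/4 - G - G²/4)²/G)
(4608 - 4510)/(k(-42) + (32 + 32)²) = (4608 - 4510)/((3 + (1/16)*(17 + (-42)² + 4*(-42))²/(-42)) + (32 + 32)²) = 98/((3 + (1/16)*(-1/42)*(17 + 1764 - 168)²) + 64²) = 98/((3 + (1/16)*(-1/42)*1613²) + 4096) = 98/((3 + (1/16)*(-1/42)*2601769) + 4096) = 98/((3 - 2601769/672) + 4096) = 98/(-2599753/672 + 4096) = 98/(152759/672) = 98*(672/152759) = 65856/152759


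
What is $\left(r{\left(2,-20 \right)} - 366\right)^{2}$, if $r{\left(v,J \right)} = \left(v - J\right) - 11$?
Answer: $126025$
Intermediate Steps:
$r{\left(v,J \right)} = -11 + v - J$
$\left(r{\left(2,-20 \right)} - 366\right)^{2} = \left(\left(-11 + 2 - -20\right) - 366\right)^{2} = \left(\left(-11 + 2 + 20\right) - 366\right)^{2} = \left(11 - 366\right)^{2} = \left(-355\right)^{2} = 126025$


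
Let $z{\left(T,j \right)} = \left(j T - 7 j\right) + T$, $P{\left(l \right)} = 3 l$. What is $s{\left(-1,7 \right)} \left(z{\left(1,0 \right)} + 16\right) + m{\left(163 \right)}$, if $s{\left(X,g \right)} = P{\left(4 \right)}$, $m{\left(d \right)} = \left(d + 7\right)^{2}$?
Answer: $29104$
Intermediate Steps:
$m{\left(d \right)} = \left(7 + d\right)^{2}$
$s{\left(X,g \right)} = 12$ ($s{\left(X,g \right)} = 3 \cdot 4 = 12$)
$z{\left(T,j \right)} = T - 7 j + T j$ ($z{\left(T,j \right)} = \left(T j - 7 j\right) + T = \left(- 7 j + T j\right) + T = T - 7 j + T j$)
$s{\left(-1,7 \right)} \left(z{\left(1,0 \right)} + 16\right) + m{\left(163 \right)} = 12 \left(\left(1 - 0 + 1 \cdot 0\right) + 16\right) + \left(7 + 163\right)^{2} = 12 \left(\left(1 + 0 + 0\right) + 16\right) + 170^{2} = 12 \left(1 + 16\right) + 28900 = 12 \cdot 17 + 28900 = 204 + 28900 = 29104$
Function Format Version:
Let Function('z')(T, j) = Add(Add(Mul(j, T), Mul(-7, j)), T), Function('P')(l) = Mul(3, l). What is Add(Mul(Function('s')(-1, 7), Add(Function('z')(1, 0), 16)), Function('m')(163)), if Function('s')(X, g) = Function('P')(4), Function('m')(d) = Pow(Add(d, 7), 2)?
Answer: 29104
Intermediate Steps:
Function('m')(d) = Pow(Add(7, d), 2)
Function('s')(X, g) = 12 (Function('s')(X, g) = Mul(3, 4) = 12)
Function('z')(T, j) = Add(T, Mul(-7, j), Mul(T, j)) (Function('z')(T, j) = Add(Add(Mul(T, j), Mul(-7, j)), T) = Add(Add(Mul(-7, j), Mul(T, j)), T) = Add(T, Mul(-7, j), Mul(T, j)))
Add(Mul(Function('s')(-1, 7), Add(Function('z')(1, 0), 16)), Function('m')(163)) = Add(Mul(12, Add(Add(1, Mul(-7, 0), Mul(1, 0)), 16)), Pow(Add(7, 163), 2)) = Add(Mul(12, Add(Add(1, 0, 0), 16)), Pow(170, 2)) = Add(Mul(12, Add(1, 16)), 28900) = Add(Mul(12, 17), 28900) = Add(204, 28900) = 29104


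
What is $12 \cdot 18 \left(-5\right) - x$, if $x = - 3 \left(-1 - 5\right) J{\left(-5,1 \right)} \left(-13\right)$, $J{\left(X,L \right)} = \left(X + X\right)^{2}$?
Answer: $22320$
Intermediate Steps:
$J{\left(X,L \right)} = 4 X^{2}$ ($J{\left(X,L \right)} = \left(2 X\right)^{2} = 4 X^{2}$)
$x = -23400$ ($x = - 3 \left(-1 - 5\right) 4 \left(-5\right)^{2} \left(-13\right) = - 3 \left(- 6 \cdot 4 \cdot 25\right) \left(-13\right) = - 3 \left(\left(-6\right) 100\right) \left(-13\right) = \left(-3\right) \left(-600\right) \left(-13\right) = 1800 \left(-13\right) = -23400$)
$12 \cdot 18 \left(-5\right) - x = 12 \cdot 18 \left(-5\right) - -23400 = 216 \left(-5\right) + 23400 = -1080 + 23400 = 22320$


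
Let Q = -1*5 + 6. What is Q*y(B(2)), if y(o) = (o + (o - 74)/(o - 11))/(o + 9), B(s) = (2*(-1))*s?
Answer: 6/25 ≈ 0.24000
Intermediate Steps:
B(s) = -2*s
y(o) = (o + (-74 + o)/(-11 + o))/(9 + o)
Q = 1 (Q = -5 + 6 = 1)
Q*y(B(2)) = 1*((74 - (-2*2)² + 10*(-2*2))/(99 - (-2*2)² + 2*(-2*2))) = 1*((74 - 1*(-4)² + 10*(-4))/(99 - 1*(-4)² + 2*(-4))) = 1*((74 - 1*16 - 40)/(99 - 1*16 - 8)) = 1*((74 - 16 - 40)/(99 - 16 - 8)) = 1*(18/75) = 1*((1/75)*18) = 1*(6/25) = 6/25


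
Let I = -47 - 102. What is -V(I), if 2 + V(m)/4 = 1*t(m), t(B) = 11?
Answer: -36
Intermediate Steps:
I = -149
V(m) = 36 (V(m) = -8 + 4*(1*11) = -8 + 4*11 = -8 + 44 = 36)
-V(I) = -1*36 = -36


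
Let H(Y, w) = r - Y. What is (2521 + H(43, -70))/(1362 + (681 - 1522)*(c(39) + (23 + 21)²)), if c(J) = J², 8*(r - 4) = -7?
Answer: -19849/23247800 ≈ -0.00085380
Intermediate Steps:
r = 25/8 (r = 4 + (⅛)*(-7) = 4 - 7/8 = 25/8 ≈ 3.1250)
H(Y, w) = 25/8 - Y
(2521 + H(43, -70))/(1362 + (681 - 1522)*(c(39) + (23 + 21)²)) = (2521 + (25/8 - 1*43))/(1362 + (681 - 1522)*(39² + (23 + 21)²)) = (2521 + (25/8 - 43))/(1362 - 841*(1521 + 44²)) = (2521 - 319/8)/(1362 - 841*(1521 + 1936)) = 19849/(8*(1362 - 841*3457)) = 19849/(8*(1362 - 2907337)) = (19849/8)/(-2905975) = (19849/8)*(-1/2905975) = -19849/23247800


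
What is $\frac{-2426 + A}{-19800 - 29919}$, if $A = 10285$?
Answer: $- \frac{7859}{49719} \approx -0.15807$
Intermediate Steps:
$\frac{-2426 + A}{-19800 - 29919} = \frac{-2426 + 10285}{-19800 - 29919} = \frac{7859}{-49719} = 7859 \left(- \frac{1}{49719}\right) = - \frac{7859}{49719}$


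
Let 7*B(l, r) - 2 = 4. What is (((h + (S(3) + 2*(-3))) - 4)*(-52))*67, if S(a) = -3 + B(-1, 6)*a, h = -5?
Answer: 376272/7 ≈ 53753.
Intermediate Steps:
B(l, r) = 6/7 (B(l, r) = 2/7 + (⅐)*4 = 2/7 + 4/7 = 6/7)
S(a) = -3 + 6*a/7
(((h + (S(3) + 2*(-3))) - 4)*(-52))*67 = (((-5 + ((-3 + (6/7)*3) + 2*(-3))) - 4)*(-52))*67 = (((-5 + ((-3 + 18/7) - 6)) - 4)*(-52))*67 = (((-5 + (-3/7 - 6)) - 4)*(-52))*67 = (((-5 - 45/7) - 4)*(-52))*67 = ((-80/7 - 4)*(-52))*67 = -108/7*(-52)*67 = (5616/7)*67 = 376272/7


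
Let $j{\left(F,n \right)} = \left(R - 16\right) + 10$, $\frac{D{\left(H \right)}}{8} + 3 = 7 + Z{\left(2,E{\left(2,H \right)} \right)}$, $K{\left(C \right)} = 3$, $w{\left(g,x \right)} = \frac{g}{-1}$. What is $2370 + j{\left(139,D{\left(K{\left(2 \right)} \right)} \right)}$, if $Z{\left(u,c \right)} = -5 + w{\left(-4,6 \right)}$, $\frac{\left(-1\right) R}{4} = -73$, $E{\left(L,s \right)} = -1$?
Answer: $2656$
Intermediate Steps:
$w{\left(g,x \right)} = - g$ ($w{\left(g,x \right)} = g \left(-1\right) = - g$)
$R = 292$ ($R = \left(-4\right) \left(-73\right) = 292$)
$Z{\left(u,c \right)} = -1$ ($Z{\left(u,c \right)} = -5 - -4 = -5 + 4 = -1$)
$D{\left(H \right)} = 24$ ($D{\left(H \right)} = -24 + 8 \left(7 - 1\right) = -24 + 8 \cdot 6 = -24 + 48 = 24$)
$j{\left(F,n \right)} = 286$ ($j{\left(F,n \right)} = \left(292 - 16\right) + 10 = 276 + 10 = 286$)
$2370 + j{\left(139,D{\left(K{\left(2 \right)} \right)} \right)} = 2370 + 286 = 2656$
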